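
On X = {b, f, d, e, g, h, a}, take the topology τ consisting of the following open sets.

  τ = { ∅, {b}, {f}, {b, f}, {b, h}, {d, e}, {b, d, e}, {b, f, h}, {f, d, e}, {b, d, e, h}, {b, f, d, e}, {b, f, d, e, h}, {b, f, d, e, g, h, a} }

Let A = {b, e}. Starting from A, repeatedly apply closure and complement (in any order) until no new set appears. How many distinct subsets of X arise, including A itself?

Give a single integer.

12

X∖A={f, d, g, h, a}, int(X∖A)={f}, hence cl(A)={b, d, e, g, h, a}
Orbit (k=closure, c=complement):
  1. A     = {b, e}
  2. kA    = {b, d, e, g, h, a}
  3. cA    = {f, d, g, h, a}
  4. ckA   = {f}
  5. kcA   = {f, d, e, g, h, a}
  6. kckA  = {f, g, a}
  7. ckcA  = {b}
  8. ckckA = {b, d, e, h}
  9. kckcA = {b, g, h, a}
  10. ckckcA = {f, d, e}
  11. kckckcA = {f, d, e, g, a}
  12. ckckckcA = {b, h}
(closed under both — stop)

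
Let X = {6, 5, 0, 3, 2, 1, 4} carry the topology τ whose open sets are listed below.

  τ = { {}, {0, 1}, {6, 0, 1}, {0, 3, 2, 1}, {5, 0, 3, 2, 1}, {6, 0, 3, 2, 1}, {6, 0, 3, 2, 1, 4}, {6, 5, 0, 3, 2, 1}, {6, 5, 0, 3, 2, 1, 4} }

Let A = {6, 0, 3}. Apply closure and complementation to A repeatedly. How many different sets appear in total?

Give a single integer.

complement {5, 2, 1, 4}; its interior {}; cl(A) = X∖{} = {6, 5, 0, 3, 2, 1, 4}
With k = closure, c = complement:
  1. A     = {6, 0, 3}
  2. kA    = {6, 5, 0, 3, 2, 1, 4}
  3. cA    = {5, 2, 1, 4}
  4. ckA   = {}
k, c of each give nothing new

4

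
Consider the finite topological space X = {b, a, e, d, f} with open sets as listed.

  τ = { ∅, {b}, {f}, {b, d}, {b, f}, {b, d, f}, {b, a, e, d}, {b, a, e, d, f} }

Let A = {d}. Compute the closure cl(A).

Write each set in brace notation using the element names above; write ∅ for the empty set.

{a, e, d}

closure: X∖int(X∖A) = X∖{b, f} = {a, e, d}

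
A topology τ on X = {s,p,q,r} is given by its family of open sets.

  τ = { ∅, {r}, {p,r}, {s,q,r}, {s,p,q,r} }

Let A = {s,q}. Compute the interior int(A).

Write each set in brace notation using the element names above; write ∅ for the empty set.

U open, U⊆A: ∅. int(A) = ⋃ = ∅

∅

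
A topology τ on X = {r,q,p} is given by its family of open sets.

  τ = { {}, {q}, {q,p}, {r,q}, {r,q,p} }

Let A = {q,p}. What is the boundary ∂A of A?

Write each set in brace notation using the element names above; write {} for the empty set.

interior: largest open inside A is {q,p} (from {}, {q}, {q,p})
cl via duality: int({r}) = {}, so X∖{} = {r,q,p}
cl∖int = {r}

{r}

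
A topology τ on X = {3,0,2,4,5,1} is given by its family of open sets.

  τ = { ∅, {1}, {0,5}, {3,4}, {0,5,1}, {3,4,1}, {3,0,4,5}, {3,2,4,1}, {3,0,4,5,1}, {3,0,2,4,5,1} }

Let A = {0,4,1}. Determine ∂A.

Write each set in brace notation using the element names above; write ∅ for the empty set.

U open, U⊆A: ∅, {1}. int(A) = ⋃ = {1}
X∖A={3,2,5}, int(X∖A)=∅, hence cl(A)={3,0,2,4,5,1}
∂A: remove int from cl → {3,0,2,4,5}

{3,0,2,4,5}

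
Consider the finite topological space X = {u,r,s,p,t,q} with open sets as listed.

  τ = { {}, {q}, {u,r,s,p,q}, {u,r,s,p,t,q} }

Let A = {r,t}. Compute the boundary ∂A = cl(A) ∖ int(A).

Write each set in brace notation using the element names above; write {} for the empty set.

{u,r,s,p,t}

open subsets of A: {}; so int(A) = {}
closure: X∖int(X∖A) = X∖{q} = {u,r,s,p,t}
∂A = {u,r,s,p,t} minus {} = {u,r,s,p,t}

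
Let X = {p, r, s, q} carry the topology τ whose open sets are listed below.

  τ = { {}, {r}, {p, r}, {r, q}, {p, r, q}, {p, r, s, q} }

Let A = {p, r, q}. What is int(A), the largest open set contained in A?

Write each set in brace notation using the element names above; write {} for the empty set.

{p, r, q}

U open, U⊆A: {}, {r}, {p, r}, {r, q}, {p, r, q}. int(A) = ⋃ = {p, r, q}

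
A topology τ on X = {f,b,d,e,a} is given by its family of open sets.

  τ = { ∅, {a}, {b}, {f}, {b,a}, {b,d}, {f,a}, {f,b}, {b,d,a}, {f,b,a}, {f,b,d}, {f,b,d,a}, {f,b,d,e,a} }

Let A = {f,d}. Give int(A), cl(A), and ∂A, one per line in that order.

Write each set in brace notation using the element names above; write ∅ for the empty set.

int(A) = {f}
cl(A)  = {f,d,e}
∂A     = {d,e}

opens ⊆ A: ∅, {f}; union → int = {f}
complement {b,e,a}; its interior {b,a}; cl(A) = X∖{b,a} = {f,d,e}
boundary = {f,d,e} ∖ {f} = {d,e}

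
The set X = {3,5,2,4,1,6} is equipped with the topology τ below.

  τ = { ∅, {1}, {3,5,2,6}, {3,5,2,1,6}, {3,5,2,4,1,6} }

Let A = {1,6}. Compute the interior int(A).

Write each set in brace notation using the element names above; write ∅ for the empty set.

{1}

U open, U⊆A: ∅, {1}. int(A) = ⋃ = {1}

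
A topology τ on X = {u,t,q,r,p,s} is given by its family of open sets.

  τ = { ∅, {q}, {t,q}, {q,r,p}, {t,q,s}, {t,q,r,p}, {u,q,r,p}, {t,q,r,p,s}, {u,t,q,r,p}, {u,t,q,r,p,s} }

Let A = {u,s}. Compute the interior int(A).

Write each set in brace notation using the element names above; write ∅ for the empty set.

opens ⊆ A: ∅; union → int = ∅

∅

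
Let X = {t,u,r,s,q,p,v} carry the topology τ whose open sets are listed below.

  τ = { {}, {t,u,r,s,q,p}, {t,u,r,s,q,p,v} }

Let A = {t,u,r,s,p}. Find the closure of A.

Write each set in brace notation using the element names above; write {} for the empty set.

closure: X∖int(X∖A) = X∖{} = {t,u,r,s,q,p,v}

{t,u,r,s,q,p,v}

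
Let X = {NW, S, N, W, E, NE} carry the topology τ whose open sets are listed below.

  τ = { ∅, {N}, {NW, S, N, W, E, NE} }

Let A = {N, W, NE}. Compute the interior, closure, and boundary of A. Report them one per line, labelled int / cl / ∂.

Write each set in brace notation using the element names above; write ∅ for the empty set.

int(A) = {N}
cl(A)  = {NW, S, N, W, E, NE}
∂A     = {NW, S, W, E, NE}

interior: largest open inside A is {N} (from ∅, {N})
cl via duality: int({NW, S, E}) = ∅, so X∖∅ = {NW, S, N, W, E, NE}
cl∖int = {NW, S, W, E, NE}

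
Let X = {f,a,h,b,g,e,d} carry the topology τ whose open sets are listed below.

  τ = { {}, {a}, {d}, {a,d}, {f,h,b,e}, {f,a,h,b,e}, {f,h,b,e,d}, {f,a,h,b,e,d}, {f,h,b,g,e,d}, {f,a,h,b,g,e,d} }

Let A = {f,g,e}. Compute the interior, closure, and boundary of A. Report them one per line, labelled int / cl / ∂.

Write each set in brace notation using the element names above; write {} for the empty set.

int(A) = {}
cl(A)  = {f,h,b,g,e}
∂A     = {f,h,b,g,e}

opens ⊆ A: {}; union → int = {}
complement {a,h,b,d}; its interior {a,d}; cl(A) = X∖{a,d} = {f,h,b,g,e}
boundary = {f,h,b,g,e} ∖ {} = {f,h,b,g,e}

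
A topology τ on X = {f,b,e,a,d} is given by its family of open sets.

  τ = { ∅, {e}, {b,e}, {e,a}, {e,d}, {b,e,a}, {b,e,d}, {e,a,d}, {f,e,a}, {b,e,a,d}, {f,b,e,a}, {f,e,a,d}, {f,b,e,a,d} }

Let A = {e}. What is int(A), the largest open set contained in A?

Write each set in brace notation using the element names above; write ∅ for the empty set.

interior: largest open inside A is {e} (from ∅, {e})

{e}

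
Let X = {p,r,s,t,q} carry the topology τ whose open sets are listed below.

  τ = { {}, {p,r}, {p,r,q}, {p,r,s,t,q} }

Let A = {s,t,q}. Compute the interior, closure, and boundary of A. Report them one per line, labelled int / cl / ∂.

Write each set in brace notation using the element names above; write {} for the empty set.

U open, U⊆A: {}. int(A) = ⋃ = {}
X∖A={p,r}, int(X∖A)={p,r}, hence cl(A)={s,t,q}
∂A: remove int from cl → {s,t,q}

int(A) = {}
cl(A)  = {s,t,q}
∂A     = {s,t,q}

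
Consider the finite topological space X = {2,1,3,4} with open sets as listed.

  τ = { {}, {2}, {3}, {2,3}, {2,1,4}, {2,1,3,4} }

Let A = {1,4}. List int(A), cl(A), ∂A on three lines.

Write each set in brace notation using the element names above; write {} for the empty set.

interior: largest open inside A is {} (from {})
cl via duality: int({2,3}) = {2,3}, so X∖{2,3} = {1,4}
cl∖int = {1,4}

int(A) = {}
cl(A)  = {1,4}
∂A     = {1,4}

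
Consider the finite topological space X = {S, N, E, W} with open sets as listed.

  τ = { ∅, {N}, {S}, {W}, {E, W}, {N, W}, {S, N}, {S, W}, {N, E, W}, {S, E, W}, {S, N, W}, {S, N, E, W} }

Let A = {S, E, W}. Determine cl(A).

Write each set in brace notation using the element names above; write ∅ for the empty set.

X∖A={N}, int(X∖A)={N}, hence cl(A)={S, E, W}

{S, E, W}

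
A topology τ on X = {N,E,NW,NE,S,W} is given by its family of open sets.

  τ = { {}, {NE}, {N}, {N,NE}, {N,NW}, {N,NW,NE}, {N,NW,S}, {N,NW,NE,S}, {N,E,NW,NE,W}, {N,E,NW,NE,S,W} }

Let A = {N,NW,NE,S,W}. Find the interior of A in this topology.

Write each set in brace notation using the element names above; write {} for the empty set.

{N,NW,NE,S}

open subsets of A: {}, {N}, {NE}, {N,NW}, {N,NE}, {N,NW,NE}, {N,NW,S}, {N,NW,NE,S}; so int(A) = {N,NW,NE,S}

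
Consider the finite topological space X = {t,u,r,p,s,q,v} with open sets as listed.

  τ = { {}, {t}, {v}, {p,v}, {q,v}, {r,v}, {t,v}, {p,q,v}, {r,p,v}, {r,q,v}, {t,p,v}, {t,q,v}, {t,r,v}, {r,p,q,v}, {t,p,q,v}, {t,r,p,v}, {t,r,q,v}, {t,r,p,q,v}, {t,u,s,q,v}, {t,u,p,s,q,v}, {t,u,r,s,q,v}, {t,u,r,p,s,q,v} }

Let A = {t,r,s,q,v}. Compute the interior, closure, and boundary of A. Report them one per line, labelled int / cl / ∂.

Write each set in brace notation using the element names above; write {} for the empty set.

open subsets of A: {}, {t}, {v}, {t,v}, {r,v}, {q,v}, {t,q,v}, {t,r,v}, {r,q,v}, {t,r,q,v}; so int(A) = {t,r,q,v}
closure: X∖int(X∖A) = X∖{} = {t,u,r,p,s,q,v}
∂A = {t,u,r,p,s,q,v} minus {t,r,q,v} = {u,p,s}

int(A) = {t,r,q,v}
cl(A)  = {t,u,r,p,s,q,v}
∂A     = {u,p,s}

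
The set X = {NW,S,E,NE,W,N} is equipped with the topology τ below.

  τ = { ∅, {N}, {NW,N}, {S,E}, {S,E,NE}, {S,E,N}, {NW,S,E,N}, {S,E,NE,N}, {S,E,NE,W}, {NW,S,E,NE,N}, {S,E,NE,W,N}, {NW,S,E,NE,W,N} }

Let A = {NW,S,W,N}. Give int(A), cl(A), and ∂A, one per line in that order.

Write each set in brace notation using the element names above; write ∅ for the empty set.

opens ⊆ A: ∅, {N}, {NW,N}; union → int = {NW,N}
complement {E,NE}; its interior ∅; cl(A) = X∖∅ = {NW,S,E,NE,W,N}
boundary = {NW,S,E,NE,W,N} ∖ {NW,N} = {S,E,NE,W}

int(A) = {NW,N}
cl(A)  = {NW,S,E,NE,W,N}
∂A     = {S,E,NE,W}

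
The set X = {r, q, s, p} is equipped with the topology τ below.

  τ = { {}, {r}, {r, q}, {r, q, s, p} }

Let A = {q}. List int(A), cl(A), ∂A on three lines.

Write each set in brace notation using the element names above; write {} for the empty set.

int(A) = {}
cl(A)  = {q, s, p}
∂A     = {q, s, p}

opens ⊆ A: {}; union → int = {}
complement {r, s, p}; its interior {r}; cl(A) = X∖{r} = {q, s, p}
boundary = {q, s, p} ∖ {} = {q, s, p}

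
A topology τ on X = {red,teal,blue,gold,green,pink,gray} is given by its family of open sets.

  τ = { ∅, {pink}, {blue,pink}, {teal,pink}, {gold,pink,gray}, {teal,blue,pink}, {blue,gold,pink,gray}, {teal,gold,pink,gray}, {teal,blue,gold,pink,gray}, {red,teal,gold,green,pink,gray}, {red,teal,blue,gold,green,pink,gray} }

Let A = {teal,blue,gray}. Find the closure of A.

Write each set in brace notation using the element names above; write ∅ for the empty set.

{red,teal,blue,gold,green,gray}

closure: X∖int(X∖A) = X∖{pink} = {red,teal,blue,gold,green,gray}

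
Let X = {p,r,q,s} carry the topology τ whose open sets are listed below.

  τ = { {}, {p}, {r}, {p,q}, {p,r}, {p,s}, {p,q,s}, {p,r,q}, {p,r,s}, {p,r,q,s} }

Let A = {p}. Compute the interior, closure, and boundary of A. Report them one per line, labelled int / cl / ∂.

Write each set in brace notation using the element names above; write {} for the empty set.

int(A) = {p}
cl(A)  = {p,q,s}
∂A     = {q,s}

open subsets of A: {}, {p}; so int(A) = {p}
closure: X∖int(X∖A) = X∖{r} = {p,q,s}
∂A = {p,q,s} minus {p} = {q,s}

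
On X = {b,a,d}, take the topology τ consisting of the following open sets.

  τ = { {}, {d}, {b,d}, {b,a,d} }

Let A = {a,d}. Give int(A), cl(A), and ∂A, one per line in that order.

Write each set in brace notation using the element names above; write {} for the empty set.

int(A) = {d}
cl(A)  = {b,a,d}
∂A     = {b,a}

U open, U⊆A: {}, {d}. int(A) = ⋃ = {d}
X∖A={b}, int(X∖A)={}, hence cl(A)={b,a,d}
∂A: remove int from cl → {b,a}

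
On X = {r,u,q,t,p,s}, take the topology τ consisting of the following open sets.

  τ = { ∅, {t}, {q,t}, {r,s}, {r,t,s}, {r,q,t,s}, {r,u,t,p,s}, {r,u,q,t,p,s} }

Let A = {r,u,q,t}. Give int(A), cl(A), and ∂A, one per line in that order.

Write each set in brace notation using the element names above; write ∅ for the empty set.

interior: largest open inside A is {q,t} (from ∅, {t}, {q,t})
cl via duality: int({p,s}) = ∅, so X∖∅ = {r,u,q,t,p,s}
cl∖int = {r,u,p,s}

int(A) = {q,t}
cl(A)  = {r,u,q,t,p,s}
∂A     = {r,u,p,s}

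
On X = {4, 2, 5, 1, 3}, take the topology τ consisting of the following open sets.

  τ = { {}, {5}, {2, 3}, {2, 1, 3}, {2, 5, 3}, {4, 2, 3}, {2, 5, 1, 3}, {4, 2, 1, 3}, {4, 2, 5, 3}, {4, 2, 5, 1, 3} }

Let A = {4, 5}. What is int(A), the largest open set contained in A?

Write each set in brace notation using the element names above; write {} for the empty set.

{5}

opens ⊆ A: {}, {5}; union → int = {5}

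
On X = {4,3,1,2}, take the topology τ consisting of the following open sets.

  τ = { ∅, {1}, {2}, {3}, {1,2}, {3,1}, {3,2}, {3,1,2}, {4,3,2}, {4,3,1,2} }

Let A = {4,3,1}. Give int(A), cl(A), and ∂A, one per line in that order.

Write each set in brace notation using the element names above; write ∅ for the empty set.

open subsets of A: ∅, {3}, {1}, {3,1}; so int(A) = {3,1}
closure: X∖int(X∖A) = X∖{2} = {4,3,1}
∂A = {4,3,1} minus {3,1} = {4}

int(A) = {3,1}
cl(A)  = {4,3,1}
∂A     = {4}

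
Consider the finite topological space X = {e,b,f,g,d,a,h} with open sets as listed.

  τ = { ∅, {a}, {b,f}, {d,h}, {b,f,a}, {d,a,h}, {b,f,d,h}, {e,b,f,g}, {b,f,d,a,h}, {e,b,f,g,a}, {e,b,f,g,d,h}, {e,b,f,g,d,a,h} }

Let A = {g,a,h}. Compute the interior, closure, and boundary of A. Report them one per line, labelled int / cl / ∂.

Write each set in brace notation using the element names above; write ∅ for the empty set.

interior: largest open inside A is {a} (from ∅, {a})
cl via duality: int({e,b,f,d}) = {b,f}, so X∖{b,f} = {e,g,d,a,h}
cl∖int = {e,g,d,h}

int(A) = {a}
cl(A)  = {e,g,d,a,h}
∂A     = {e,g,d,h}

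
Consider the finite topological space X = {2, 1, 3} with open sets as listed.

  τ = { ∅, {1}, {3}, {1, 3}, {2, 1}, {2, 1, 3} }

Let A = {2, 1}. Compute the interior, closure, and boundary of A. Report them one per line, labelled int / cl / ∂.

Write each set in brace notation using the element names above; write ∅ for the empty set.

U open, U⊆A: ∅, {1}, {2, 1}. int(A) = ⋃ = {2, 1}
X∖A={3}, int(X∖A)={3}, hence cl(A)={2, 1}
∂A: remove int from cl → ∅

int(A) = {2, 1}
cl(A)  = {2, 1}
∂A     = ∅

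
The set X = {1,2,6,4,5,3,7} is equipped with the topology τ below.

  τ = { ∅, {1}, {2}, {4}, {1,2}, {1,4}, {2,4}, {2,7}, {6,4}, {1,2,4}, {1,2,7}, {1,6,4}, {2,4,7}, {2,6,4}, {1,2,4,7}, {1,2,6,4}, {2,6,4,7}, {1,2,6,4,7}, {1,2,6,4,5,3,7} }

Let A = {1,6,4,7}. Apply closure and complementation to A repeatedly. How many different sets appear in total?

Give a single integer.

8

X∖A={2,5,3}, int(X∖A)={2}, hence cl(A)={1,6,4,5,3,7}
Orbit (k=closure, c=complement):
  1. A     = {1,6,4,7}
  2. kA    = {1,6,4,5,3,7}
  3. cA    = {2,5,3}
  4. ckA   = {2}
  5. kcA   = {2,5,3,7}
  6. ckcA  = {1,6,4}
  7. kckcA = {1,6,4,5,3}
  8. ckckcA = {2,7}
(closed under both — stop)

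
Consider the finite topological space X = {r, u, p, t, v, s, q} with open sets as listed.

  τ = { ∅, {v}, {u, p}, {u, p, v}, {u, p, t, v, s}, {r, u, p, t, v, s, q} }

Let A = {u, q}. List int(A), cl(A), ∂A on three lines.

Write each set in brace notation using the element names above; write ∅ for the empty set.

int(A) = ∅
cl(A)  = {r, u, p, t, s, q}
∂A     = {r, u, p, t, s, q}

interior: largest open inside A is ∅ (from ∅)
cl via duality: int({r, p, t, v, s}) = {v}, so X∖{v} = {r, u, p, t, s, q}
cl∖int = {r, u, p, t, s, q}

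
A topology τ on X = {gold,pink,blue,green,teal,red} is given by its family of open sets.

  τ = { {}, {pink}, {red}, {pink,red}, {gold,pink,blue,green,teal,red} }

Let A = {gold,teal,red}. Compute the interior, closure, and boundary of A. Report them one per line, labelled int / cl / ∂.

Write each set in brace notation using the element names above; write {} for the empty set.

opens ⊆ A: {}, {red}; union → int = {red}
complement {pink,blue,green}; its interior {pink}; cl(A) = X∖{pink} = {gold,blue,green,teal,red}
boundary = {gold,blue,green,teal,red} ∖ {red} = {gold,blue,green,teal}

int(A) = {red}
cl(A)  = {gold,blue,green,teal,red}
∂A     = {gold,blue,green,teal}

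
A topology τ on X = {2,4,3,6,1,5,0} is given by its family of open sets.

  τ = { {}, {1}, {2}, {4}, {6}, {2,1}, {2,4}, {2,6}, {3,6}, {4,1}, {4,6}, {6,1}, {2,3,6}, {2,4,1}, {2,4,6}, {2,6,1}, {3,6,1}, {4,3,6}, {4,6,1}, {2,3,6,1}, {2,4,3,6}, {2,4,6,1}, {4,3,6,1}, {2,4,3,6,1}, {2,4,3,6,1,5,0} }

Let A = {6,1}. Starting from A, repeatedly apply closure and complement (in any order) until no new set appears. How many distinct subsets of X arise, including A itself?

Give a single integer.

X∖A={2,4,3,5,0}, int(X∖A)={2,4}, hence cl(A)={3,6,1,5,0}
Orbit (k=closure, c=complement):
  1. A     = {6,1}
  2. kA    = {3,6,1,5,0}
  3. cA    = {2,4,3,5,0}
  4. ckA   = {2,4}
  5. kckA  = {2,4,5,0}
  6. ckckA = {3,6,1}
(closed under both — stop)

6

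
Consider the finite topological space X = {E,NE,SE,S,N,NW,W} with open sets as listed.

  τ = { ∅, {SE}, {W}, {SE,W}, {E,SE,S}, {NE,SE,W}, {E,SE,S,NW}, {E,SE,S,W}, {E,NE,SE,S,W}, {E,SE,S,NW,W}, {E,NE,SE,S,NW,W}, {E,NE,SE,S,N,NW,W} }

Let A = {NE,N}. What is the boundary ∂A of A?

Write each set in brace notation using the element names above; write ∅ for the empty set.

{NE,N}

U open, U⊆A: ∅. int(A) = ⋃ = ∅
X∖A={E,SE,S,NW,W}, int(X∖A)={E,SE,S,NW,W}, hence cl(A)={NE,N}
∂A: remove int from cl → {NE,N}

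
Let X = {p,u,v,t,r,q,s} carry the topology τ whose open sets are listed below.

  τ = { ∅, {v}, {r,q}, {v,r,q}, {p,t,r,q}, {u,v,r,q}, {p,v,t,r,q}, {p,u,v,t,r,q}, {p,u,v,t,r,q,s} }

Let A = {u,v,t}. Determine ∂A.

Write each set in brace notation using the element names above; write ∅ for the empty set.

open subsets of A: ∅, {v}; so int(A) = {v}
closure: X∖int(X∖A) = X∖{r,q} = {p,u,v,t,s}
∂A = {p,u,v,t,s} minus {v} = {p,u,t,s}

{p,u,t,s}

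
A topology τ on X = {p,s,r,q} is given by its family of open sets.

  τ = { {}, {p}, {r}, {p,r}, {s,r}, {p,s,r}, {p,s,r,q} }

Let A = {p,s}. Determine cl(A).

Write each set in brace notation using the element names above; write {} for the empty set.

{p,s,q}

X∖A={r,q}, int(X∖A)={r}, hence cl(A)={p,s,q}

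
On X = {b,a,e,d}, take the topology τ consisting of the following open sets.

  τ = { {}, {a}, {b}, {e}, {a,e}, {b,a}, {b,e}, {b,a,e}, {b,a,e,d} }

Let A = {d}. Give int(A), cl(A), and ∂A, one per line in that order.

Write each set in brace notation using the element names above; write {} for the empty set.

int(A) = {}
cl(A)  = {d}
∂A     = {d}

U open, U⊆A: {}. int(A) = ⋃ = {}
X∖A={b,a,e}, int(X∖A)={b,a,e}, hence cl(A)={d}
∂A: remove int from cl → {d}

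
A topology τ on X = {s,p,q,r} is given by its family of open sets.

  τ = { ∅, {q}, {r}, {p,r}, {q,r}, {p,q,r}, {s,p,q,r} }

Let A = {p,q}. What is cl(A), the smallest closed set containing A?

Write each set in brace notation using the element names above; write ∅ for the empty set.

{s,p,q}

closure: X∖int(X∖A) = X∖{r} = {s,p,q}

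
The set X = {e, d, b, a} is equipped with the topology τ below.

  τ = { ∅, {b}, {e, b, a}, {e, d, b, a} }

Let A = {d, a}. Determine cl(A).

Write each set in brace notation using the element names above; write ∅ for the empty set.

closure: X∖int(X∖A) = X∖{b} = {e, d, a}

{e, d, a}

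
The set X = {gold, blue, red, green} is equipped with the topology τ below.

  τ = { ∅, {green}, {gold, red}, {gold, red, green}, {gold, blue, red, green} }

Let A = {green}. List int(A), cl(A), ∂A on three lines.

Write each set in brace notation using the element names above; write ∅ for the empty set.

U open, U⊆A: ∅, {green}. int(A) = ⋃ = {green}
X∖A={gold, blue, red}, int(X∖A)={gold, red}, hence cl(A)={blue, green}
∂A: remove int from cl → {blue}

int(A) = {green}
cl(A)  = {blue, green}
∂A     = {blue}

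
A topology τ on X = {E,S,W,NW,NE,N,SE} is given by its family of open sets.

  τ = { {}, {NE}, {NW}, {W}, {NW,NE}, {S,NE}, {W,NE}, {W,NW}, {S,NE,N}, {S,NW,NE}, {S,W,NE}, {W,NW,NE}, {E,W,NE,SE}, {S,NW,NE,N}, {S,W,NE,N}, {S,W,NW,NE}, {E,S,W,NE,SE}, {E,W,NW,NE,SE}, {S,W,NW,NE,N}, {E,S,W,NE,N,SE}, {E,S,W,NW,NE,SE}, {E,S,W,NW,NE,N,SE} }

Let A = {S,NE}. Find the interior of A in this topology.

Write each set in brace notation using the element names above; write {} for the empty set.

{S,NE}

U open, U⊆A: {}, {NE}, {S,NE}. int(A) = ⋃ = {S,NE}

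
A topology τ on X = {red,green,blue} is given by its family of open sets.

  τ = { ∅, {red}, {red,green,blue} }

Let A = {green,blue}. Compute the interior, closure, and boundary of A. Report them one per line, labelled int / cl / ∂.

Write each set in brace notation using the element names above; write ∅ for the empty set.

int(A) = ∅
cl(A)  = {green,blue}
∂A     = {green,blue}

U open, U⊆A: ∅. int(A) = ⋃ = ∅
X∖A={red}, int(X∖A)={red}, hence cl(A)={green,blue}
∂A: remove int from cl → {green,blue}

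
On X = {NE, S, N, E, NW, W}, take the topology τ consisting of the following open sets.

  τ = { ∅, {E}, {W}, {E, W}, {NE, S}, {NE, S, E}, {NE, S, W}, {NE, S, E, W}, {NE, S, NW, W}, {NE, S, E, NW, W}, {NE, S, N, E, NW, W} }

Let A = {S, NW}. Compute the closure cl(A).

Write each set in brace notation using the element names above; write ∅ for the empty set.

closure: X∖int(X∖A) = X∖{E, W} = {NE, S, N, NW}

{NE, S, N, NW}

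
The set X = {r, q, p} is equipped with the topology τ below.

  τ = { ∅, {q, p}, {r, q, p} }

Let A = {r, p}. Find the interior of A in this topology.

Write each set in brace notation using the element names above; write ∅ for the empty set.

U open, U⊆A: ∅. int(A) = ⋃ = ∅

∅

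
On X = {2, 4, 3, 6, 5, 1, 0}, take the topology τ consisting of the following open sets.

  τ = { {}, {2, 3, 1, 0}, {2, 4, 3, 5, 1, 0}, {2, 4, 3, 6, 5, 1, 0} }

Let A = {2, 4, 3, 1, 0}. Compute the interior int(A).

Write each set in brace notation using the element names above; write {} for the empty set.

{2, 3, 1, 0}

open subsets of A: {}, {2, 3, 1, 0}; so int(A) = {2, 3, 1, 0}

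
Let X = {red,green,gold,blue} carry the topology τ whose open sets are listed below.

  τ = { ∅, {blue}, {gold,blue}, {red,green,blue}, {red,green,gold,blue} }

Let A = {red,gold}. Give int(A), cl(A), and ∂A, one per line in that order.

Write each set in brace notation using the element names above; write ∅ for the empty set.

int(A) = ∅
cl(A)  = {red,green,gold}
∂A     = {red,green,gold}

U open, U⊆A: ∅. int(A) = ⋃ = ∅
X∖A={green,blue}, int(X∖A)={blue}, hence cl(A)={red,green,gold}
∂A: remove int from cl → {red,green,gold}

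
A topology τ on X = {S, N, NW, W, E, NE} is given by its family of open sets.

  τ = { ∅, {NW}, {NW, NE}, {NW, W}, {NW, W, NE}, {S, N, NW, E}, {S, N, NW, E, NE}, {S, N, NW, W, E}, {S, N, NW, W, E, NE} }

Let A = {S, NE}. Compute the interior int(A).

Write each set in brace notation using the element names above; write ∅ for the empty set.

∅

interior: largest open inside A is ∅ (from ∅)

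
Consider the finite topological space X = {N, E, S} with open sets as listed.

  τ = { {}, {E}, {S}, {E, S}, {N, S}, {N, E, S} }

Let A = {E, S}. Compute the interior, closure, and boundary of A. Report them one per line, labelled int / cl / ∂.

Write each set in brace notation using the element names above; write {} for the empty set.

int(A) = {E, S}
cl(A)  = {N, E, S}
∂A     = {N}

U open, U⊆A: {}, {S}, {E}, {E, S}. int(A) = ⋃ = {E, S}
X∖A={N}, int(X∖A)={}, hence cl(A)={N, E, S}
∂A: remove int from cl → {N}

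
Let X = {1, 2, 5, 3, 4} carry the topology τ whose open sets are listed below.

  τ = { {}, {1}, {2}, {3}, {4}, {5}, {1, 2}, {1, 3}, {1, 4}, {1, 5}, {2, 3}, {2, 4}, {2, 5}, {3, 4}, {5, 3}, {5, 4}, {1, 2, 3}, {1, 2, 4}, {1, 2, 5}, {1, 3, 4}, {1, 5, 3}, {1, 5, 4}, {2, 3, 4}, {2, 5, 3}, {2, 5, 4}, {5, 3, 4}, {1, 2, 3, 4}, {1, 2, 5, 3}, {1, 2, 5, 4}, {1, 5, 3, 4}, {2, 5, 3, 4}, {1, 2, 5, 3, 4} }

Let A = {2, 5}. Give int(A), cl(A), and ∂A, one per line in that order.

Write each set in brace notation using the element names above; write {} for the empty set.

U open, U⊆A: {}, {2}, {5}, {2, 5}. int(A) = ⋃ = {2, 5}
X∖A={1, 3, 4}, int(X∖A)={1, 3, 4}, hence cl(A)={2, 5}
∂A: remove int from cl → {}

int(A) = {2, 5}
cl(A)  = {2, 5}
∂A     = {}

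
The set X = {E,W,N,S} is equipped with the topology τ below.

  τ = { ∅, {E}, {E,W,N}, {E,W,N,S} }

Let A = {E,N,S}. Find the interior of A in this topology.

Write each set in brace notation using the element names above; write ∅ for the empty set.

opens ⊆ A: ∅, {E}; union → int = {E}

{E}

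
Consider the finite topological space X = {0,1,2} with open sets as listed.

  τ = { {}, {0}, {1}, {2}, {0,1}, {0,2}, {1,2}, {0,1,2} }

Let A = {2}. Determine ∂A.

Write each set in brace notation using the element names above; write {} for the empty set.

interior: largest open inside A is {2} (from {}, {2})
cl via duality: int({0,1}) = {0,1}, so X∖{0,1} = {2}
cl∖int = {}

{}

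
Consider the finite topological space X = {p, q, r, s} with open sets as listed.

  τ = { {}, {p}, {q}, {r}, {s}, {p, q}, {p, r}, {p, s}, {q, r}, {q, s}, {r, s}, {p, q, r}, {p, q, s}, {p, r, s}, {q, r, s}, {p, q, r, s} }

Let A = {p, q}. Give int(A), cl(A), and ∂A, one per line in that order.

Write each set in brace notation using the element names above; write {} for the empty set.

int(A) = {p, q}
cl(A)  = {p, q}
∂A     = {}

U open, U⊆A: {}, {p}, {q}, {p, q}. int(A) = ⋃ = {p, q}
X∖A={r, s}, int(X∖A)={r, s}, hence cl(A)={p, q}
∂A: remove int from cl → {}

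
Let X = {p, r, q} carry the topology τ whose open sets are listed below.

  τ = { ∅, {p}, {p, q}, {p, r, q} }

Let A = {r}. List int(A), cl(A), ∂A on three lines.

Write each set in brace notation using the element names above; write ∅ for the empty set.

U open, U⊆A: ∅. int(A) = ⋃ = ∅
X∖A={p, q}, int(X∖A)={p, q}, hence cl(A)={r}
∂A: remove int from cl → {r}

int(A) = ∅
cl(A)  = {r}
∂A     = {r}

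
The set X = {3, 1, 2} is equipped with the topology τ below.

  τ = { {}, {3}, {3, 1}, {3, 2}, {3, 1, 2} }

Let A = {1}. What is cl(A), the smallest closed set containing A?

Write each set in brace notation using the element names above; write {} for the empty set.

{1}

complement {3, 2}; its interior {3, 2}; cl(A) = X∖{3, 2} = {1}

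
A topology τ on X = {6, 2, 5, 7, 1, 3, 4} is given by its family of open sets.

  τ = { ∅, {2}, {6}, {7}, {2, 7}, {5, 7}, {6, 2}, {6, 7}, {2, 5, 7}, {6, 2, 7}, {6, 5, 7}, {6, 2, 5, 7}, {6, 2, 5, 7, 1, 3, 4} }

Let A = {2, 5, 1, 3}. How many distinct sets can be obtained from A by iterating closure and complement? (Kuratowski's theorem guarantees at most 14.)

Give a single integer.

complement {6, 7, 4}; its interior {6, 7}; cl(A) = X∖{6, 7} = {2, 5, 1, 3, 4}
With k = closure, c = complement:
  1. A     = {2, 5, 1, 3}
  2. kA    = {2, 5, 1, 3, 4}
  3. cA    = {6, 7, 4}
  4. ckA   = {6, 7}
  5. kcA   = {6, 5, 7, 1, 3, 4}
  6. ckcA  = {2}
  7. kckcA = {2, 1, 3, 4}
  8. ckckcA = {6, 5, 7}
k, c of each give nothing new

8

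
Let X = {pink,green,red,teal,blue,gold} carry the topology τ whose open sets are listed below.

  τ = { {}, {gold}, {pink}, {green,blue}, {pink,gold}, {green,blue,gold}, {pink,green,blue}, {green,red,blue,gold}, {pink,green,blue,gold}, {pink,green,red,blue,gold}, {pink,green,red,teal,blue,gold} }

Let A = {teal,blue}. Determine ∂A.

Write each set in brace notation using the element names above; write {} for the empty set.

{green,red,teal,blue}

opens ⊆ A: {}; union → int = {}
complement {pink,green,red,gold}; its interior {pink,gold}; cl(A) = X∖{pink,gold} = {green,red,teal,blue}
boundary = {green,red,teal,blue} ∖ {} = {green,red,teal,blue}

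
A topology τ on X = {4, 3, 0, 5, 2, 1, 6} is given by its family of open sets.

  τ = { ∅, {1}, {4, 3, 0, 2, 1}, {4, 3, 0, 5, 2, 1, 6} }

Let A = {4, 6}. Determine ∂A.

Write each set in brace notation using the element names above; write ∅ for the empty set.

{4, 3, 0, 5, 2, 6}

open subsets of A: ∅; so int(A) = ∅
closure: X∖int(X∖A) = X∖{1} = {4, 3, 0, 5, 2, 6}
∂A = {4, 3, 0, 5, 2, 6} minus ∅ = {4, 3, 0, 5, 2, 6}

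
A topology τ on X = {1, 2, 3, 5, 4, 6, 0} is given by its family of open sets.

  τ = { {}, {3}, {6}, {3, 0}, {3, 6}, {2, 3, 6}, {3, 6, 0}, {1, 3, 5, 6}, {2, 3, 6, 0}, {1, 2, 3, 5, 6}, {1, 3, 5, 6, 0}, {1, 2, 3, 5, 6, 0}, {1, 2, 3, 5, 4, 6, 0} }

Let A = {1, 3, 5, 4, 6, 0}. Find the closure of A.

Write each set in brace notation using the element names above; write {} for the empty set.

cl via duality: int({2}) = {}, so X∖{} = {1, 2, 3, 5, 4, 6, 0}

{1, 2, 3, 5, 4, 6, 0}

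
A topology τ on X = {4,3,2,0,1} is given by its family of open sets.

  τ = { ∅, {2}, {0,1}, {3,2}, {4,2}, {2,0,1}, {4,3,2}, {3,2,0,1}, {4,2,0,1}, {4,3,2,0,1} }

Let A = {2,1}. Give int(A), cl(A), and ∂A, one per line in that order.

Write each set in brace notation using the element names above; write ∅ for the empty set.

U open, U⊆A: ∅, {2}. int(A) = ⋃ = {2}
X∖A={4,3,0}, int(X∖A)=∅, hence cl(A)={4,3,2,0,1}
∂A: remove int from cl → {4,3,0,1}

int(A) = {2}
cl(A)  = {4,3,2,0,1}
∂A     = {4,3,0,1}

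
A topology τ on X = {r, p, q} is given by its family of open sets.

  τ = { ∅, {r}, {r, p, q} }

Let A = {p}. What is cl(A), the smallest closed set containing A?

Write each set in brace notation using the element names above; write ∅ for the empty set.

{p, q}

X∖A={r, q}, int(X∖A)={r}, hence cl(A)={p, q}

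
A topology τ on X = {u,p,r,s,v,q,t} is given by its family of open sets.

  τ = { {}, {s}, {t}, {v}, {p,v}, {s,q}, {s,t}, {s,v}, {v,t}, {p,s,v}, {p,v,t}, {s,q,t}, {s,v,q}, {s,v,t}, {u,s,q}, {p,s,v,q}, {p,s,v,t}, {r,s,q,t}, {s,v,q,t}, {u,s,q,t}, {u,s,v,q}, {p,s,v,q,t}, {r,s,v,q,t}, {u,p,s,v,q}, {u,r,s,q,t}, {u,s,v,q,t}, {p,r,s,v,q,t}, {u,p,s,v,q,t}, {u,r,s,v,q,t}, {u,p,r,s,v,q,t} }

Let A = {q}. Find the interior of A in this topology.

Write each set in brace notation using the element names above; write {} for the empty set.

U open, U⊆A: {}. int(A) = ⋃ = {}

{}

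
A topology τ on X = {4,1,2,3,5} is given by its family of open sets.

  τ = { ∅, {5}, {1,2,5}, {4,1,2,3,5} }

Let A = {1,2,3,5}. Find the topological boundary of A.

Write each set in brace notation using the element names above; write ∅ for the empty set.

{4,3}

interior: largest open inside A is {1,2,5} (from ∅, {5}, {1,2,5})
cl via duality: int({4}) = ∅, so X∖∅ = {4,1,2,3,5}
cl∖int = {4,3}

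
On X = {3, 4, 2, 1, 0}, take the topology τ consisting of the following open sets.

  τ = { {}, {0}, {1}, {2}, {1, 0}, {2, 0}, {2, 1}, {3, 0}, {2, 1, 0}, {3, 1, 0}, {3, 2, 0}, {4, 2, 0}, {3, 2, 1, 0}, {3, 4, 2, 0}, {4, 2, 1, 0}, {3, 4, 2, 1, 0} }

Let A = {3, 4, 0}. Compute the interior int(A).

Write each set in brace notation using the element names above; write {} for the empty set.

open subsets of A: {}, {0}, {3, 0}; so int(A) = {3, 0}

{3, 0}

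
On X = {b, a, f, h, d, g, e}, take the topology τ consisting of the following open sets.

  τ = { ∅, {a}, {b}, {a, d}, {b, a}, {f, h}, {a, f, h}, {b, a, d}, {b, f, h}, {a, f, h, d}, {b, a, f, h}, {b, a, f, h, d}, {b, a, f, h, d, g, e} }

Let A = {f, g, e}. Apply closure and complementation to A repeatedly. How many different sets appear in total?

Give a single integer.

8

X∖A={b, a, h, d}, int(X∖A)={b, a, d}, hence cl(A)={f, h, g, e}
Orbit (k=closure, c=complement):
  1. A     = {f, g, e}
  2. kA    = {f, h, g, e}
  3. cA    = {b, a, h, d}
  4. ckA   = {b, a, d}
  5. kcA   = {b, a, f, h, d, g, e}
  6. kckA  = {b, a, d, g, e}
  7. ckcA  = ∅
  8. ckckA = {f, h}
(closed under both — stop)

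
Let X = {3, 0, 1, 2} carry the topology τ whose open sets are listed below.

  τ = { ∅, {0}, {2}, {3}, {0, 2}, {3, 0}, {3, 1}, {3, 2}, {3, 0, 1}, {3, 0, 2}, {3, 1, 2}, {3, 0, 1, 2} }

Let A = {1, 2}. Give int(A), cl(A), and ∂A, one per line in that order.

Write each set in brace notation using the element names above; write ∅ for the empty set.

interior: largest open inside A is {2} (from ∅, {2})
cl via duality: int({3, 0}) = {3, 0}, so X∖{3, 0} = {1, 2}
cl∖int = {1}

int(A) = {2}
cl(A)  = {1, 2}
∂A     = {1}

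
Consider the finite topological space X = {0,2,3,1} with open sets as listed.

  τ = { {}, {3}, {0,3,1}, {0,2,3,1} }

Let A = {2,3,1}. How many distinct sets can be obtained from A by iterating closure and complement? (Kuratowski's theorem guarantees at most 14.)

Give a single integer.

6

closure: X∖int(X∖A) = X∖{} = {0,2,3,1}
Let k=closure and c=complement:
  1. A     = {2,3,1}
  2. kA    = {0,2,3,1}
  3. cA    = {0}
  4. ckA   = {}
  5. kcA   = {0,2,1}
  6. ckcA  = {3}
— saturated at 6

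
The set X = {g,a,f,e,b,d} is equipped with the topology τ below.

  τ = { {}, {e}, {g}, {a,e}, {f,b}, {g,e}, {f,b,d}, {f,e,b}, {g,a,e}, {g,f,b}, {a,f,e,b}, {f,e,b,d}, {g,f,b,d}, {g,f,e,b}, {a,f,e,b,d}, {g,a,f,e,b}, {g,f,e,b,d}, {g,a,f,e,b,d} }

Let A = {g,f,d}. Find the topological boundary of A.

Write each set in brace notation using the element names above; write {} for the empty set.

{f,b,d}

open subsets of A: {}, {g}; so int(A) = {g}
closure: X∖int(X∖A) = X∖{a,e} = {g,f,b,d}
∂A = {g,f,b,d} minus {g} = {f,b,d}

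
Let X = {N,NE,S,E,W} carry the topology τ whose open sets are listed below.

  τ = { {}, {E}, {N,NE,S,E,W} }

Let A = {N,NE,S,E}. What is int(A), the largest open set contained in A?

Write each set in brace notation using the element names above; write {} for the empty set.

opens ⊆ A: {}, {E}; union → int = {E}

{E}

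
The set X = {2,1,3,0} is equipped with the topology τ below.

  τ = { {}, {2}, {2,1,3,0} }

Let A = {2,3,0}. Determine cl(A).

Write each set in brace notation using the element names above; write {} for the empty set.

closure: X∖int(X∖A) = X∖{} = {2,1,3,0}

{2,1,3,0}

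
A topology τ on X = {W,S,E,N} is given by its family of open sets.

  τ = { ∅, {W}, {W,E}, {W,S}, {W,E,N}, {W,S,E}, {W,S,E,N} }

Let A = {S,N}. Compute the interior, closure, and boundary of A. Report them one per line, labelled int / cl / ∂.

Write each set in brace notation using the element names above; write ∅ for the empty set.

int(A) = ∅
cl(A)  = {S,N}
∂A     = {S,N}

interior: largest open inside A is ∅ (from ∅)
cl via duality: int({W,E}) = {W,E}, so X∖{W,E} = {S,N}
cl∖int = {S,N}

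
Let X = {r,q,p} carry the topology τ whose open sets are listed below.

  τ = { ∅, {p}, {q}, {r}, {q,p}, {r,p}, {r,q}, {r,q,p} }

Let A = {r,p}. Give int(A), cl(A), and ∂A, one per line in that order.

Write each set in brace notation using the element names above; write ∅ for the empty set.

int(A) = {r,p}
cl(A)  = {r,p}
∂A     = ∅

interior: largest open inside A is {r,p} (from ∅, {r}, {p}, {r,p})
cl via duality: int({q}) = {q}, so X∖{q} = {r,p}
cl∖int = ∅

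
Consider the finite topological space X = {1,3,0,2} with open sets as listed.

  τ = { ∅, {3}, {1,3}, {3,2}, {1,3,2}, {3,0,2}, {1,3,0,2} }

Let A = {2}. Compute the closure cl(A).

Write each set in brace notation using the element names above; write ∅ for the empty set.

{0,2}

cl via duality: int({1,3,0}) = {1,3}, so X∖{1,3} = {0,2}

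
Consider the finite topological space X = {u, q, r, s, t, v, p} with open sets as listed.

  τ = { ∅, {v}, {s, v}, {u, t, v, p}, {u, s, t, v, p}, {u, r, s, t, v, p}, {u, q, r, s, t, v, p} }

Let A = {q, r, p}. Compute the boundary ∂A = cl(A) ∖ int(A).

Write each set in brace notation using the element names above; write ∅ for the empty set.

interior: largest open inside A is ∅ (from ∅)
cl via duality: int({u, s, t, v}) = {s, v}, so X∖{s, v} = {u, q, r, t, p}
cl∖int = {u, q, r, t, p}

{u, q, r, t, p}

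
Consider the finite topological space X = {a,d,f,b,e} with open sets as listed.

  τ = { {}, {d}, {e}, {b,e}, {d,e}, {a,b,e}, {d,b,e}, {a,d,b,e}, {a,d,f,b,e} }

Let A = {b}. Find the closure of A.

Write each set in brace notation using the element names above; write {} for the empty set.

{a,f,b}

cl via duality: int({a,d,f,e}) = {d,e}, so X∖{d,e} = {a,f,b}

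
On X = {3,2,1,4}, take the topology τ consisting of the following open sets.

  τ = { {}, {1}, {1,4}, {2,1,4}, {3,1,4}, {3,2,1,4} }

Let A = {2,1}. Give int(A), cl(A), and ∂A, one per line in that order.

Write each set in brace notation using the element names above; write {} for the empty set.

int(A) = {1}
cl(A)  = {3,2,1,4}
∂A     = {3,2,4}

U open, U⊆A: {}, {1}. int(A) = ⋃ = {1}
X∖A={3,4}, int(X∖A)={}, hence cl(A)={3,2,1,4}
∂A: remove int from cl → {3,2,4}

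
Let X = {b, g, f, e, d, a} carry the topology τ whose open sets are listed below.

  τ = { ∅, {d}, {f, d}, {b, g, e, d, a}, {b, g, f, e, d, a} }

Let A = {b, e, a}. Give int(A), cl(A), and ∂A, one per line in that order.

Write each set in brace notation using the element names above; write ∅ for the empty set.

open subsets of A: ∅; so int(A) = ∅
closure: X∖int(X∖A) = X∖{f, d} = {b, g, e, a}
∂A = {b, g, e, a} minus ∅ = {b, g, e, a}

int(A) = ∅
cl(A)  = {b, g, e, a}
∂A     = {b, g, e, a}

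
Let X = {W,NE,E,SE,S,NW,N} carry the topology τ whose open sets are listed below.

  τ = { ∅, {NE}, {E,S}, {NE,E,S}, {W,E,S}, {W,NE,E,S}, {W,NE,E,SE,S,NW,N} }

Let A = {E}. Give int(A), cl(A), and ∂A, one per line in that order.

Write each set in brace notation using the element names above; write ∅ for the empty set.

int(A) = ∅
cl(A)  = {W,E,SE,S,NW,N}
∂A     = {W,E,SE,S,NW,N}

interior: largest open inside A is ∅ (from ∅)
cl via duality: int({W,NE,SE,S,NW,N}) = {NE}, so X∖{NE} = {W,E,SE,S,NW,N}
cl∖int = {W,E,SE,S,NW,N}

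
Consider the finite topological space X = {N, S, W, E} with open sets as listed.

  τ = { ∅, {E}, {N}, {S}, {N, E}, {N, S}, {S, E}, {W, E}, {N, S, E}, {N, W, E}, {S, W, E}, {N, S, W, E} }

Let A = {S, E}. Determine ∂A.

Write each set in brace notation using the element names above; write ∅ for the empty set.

interior: largest open inside A is {S, E} (from ∅, {S}, {E}, {S, E})
cl via duality: int({N, W}) = {N}, so X∖{N} = {S, W, E}
cl∖int = {W}

{W}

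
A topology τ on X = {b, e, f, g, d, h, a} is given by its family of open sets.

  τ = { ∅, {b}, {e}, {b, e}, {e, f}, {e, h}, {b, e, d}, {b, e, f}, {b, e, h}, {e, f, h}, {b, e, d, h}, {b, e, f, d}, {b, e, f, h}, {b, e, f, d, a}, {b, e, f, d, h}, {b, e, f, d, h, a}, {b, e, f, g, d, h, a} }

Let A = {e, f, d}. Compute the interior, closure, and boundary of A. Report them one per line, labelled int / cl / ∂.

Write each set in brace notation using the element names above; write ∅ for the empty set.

U open, U⊆A: ∅, {e}, {e, f}. int(A) = ⋃ = {e, f}
X∖A={b, g, h, a}, int(X∖A)={b}, hence cl(A)={e, f, g, d, h, a}
∂A: remove int from cl → {g, d, h, a}

int(A) = {e, f}
cl(A)  = {e, f, g, d, h, a}
∂A     = {g, d, h, a}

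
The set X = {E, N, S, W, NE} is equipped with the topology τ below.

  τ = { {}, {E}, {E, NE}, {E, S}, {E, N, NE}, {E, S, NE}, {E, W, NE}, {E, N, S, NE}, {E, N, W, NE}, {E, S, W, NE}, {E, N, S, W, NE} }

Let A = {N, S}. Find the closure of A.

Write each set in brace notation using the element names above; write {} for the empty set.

{N, S}

complement {E, W, NE}; its interior {E, W, NE}; cl(A) = X∖{E, W, NE} = {N, S}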